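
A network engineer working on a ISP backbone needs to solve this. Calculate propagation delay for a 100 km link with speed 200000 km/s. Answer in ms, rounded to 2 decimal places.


Given: distance = 100 km, speed = 200000 km/s
Delay = distance / speed = 100 / 200000 seconds
Delay in ms = 100 * 1000 / 200000
Delay = 0.5000 ms
Rounded to 2 dp = 0.50 ms

0.50


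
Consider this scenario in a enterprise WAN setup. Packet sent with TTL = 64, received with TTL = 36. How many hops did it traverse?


Given: initial TTL = 64, received TTL = 36
Hops = initial TTL - received TTL
Hops = 64 - 36 = 28

28


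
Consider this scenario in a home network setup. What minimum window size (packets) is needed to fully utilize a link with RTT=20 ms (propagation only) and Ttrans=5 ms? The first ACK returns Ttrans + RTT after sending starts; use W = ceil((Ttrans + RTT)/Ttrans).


Given: Ttrans = 5 ms, RTT = 20 ms (= 2 * Tprop, Tprop = 10 ms)
Time until first ACK returns = Ttrans + RTT = 5 + 20 = 25 ms
Need W * Ttrans >= Ttrans + RTT  ->  W >= (Ttrans + RTT) / Ttrans
(Ttrans + RTT) / Ttrans = 25 / 5 = 5
W_min = ceil(5) = 5

5


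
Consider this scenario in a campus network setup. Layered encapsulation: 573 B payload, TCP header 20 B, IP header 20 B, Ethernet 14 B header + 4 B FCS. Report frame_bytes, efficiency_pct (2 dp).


TCP segment = 573 + 20 = 593 B
IP packet = 593 + 20 = 613 B
Ethernet frame = 613 + 14 + 4 = 631 B
Efficiency = app / frame = 573 / 631 = 0.908082 = 90.8082% -> 90.81% (2 dp)

631, 90.81


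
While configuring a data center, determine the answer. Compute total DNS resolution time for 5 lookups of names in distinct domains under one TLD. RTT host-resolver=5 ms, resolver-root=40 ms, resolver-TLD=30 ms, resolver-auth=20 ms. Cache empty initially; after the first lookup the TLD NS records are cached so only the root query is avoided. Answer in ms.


Lookup 1 (cold cache): local + root + TLD + auth = 5 + 40 + 30 + 20 = 95 ms
Lookups 2..5 (TLD NS cached -> skip root; new domain -> still ask TLD and auth): local + TLD + auth = 5 + 30 + 20 = 55 ms each
Remaining 4 lookups: 4 * 55 = 220 ms
Total = 95 + 220 = 315 ms

315


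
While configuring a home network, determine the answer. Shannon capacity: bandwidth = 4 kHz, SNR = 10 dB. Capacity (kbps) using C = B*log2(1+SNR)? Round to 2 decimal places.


Given: B = 4 kHz, SNR = 10 dB
SNR linear = 10^(10/10) = 10
1 + SNR = 11
log2(11) = 3.4594316186
C = 4 * 1000 * 3.4594316186 = 13837.7265 bps
C = 13.837726 kbps -> 13.84 kbps (2 dp)

13.84


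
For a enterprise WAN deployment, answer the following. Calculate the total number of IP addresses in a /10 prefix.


Given: CIDR prefix /10
Host bits = 32 - 10 = 22
Total addresses = 2^22 = 4194304

4194304


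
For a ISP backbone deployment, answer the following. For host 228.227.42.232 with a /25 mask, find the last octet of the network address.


Given: IP = 228.227.42.232, prefix = /25
Subnet mask = 255.255.255.128
Last octet of IP: 232
Last octet of mask: 128
Network last octet = 232 AND 128 = 128

128


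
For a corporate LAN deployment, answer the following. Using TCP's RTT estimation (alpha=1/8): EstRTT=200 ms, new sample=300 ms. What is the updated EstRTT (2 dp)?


Given: EstRTT = 200 ms, SampleRTT = 300 ms, alpha = 1/8
New EstRTT = (1 - alpha) * EstRTT + alpha * SampleRTT
(7/8) * 200 = 175
(1/8) * 300 = 37.5
New EstRTT = 175 + 37.5 = 212.5 ms -> 212.50 ms (2 dp)

212.50


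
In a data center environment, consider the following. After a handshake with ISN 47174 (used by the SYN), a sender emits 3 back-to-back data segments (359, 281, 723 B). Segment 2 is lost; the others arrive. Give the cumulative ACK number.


SYN uses sequence number 47174; first data byte = ISN + 1 = 47175.
Segment 1: SEQ = 47175, len = 359 B, covers [47175, 47533]
Segment 2: SEQ = 47534, len = 281 B, covers [47534, 47814] [LOST]
Segment 3: SEQ = 47815, len = 723 B, covers [47815, 48537]
In-order data received: bytes [47175, 47533] (segments 1..1).
Segment 2 missing -> gap begins at byte 47534; later segments buffered out of order.
Cumulative ACK = next expected in-order byte = 47175 + 359 = 47534

47534


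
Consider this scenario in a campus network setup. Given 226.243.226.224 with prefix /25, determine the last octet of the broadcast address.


Given: IP = 226.243.226.224, prefix = /25
Host bits = 32 - 25 = 7
Network last octet = 224 AND mask = 128
Host part size = 2^7 - 1 = 127
Broadcast last octet = 128 OR 127 = 255

255


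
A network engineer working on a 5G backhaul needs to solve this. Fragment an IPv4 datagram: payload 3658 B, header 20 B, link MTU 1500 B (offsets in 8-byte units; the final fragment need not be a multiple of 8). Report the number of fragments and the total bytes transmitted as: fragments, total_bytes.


Max data per non-final fragment = floor((MTU - header)/8)*8 = floor((1500 - 20)/8)*8 = floor(1480/8)*8 = 1480 B
Final fragment needs no 8-byte alignment: it can carry up to MTU - header = 1480 B
Non-final fragments needed = ceil((payload - 1480) / 1480) = ceil(2178/1480) = ceil(1.4716) = 2
Number of fragments = 2 + 1 = 3
Fragment sizes (data): 2 * 1480 B + 698 B (last, 698 <= 1480 OK)
Total bytes sent = payload + n_frags * header = 3658 + 3*20 = 3658 + 60 = 3718 B

3, 3718


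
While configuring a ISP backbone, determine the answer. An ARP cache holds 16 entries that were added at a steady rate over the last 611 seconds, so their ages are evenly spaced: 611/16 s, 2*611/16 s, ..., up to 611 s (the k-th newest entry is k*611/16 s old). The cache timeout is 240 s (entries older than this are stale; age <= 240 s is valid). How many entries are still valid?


Ages are k * 611/16 s for k = 1..16 (spacing = 38.1875 s).
Entry k is valid iff k * 611/16 <= 240 iff k <= 16 * 240 / 611 = 6.2848
n_valid = floor(6.2848) = 6
(n_stale = 16 - 6 = 10)

6


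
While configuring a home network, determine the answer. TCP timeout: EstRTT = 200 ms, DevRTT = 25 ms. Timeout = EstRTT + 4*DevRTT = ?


Given: EstRTT = 200 ms, DevRTT = 25 ms
Timeout = EstRTT + 4 * DevRTT
4 * DevRTT = 4 * 25 = 100
Timeout = 200 + 100 = 300 ms

300


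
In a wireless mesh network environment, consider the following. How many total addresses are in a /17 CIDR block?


Given: CIDR prefix /17
Host bits = 32 - 17 = 15
Total addresses = 2^15 = 32768

32768


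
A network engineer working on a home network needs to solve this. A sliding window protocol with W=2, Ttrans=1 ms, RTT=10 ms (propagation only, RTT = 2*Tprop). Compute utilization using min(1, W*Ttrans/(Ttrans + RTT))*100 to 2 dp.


Given: W = 2, Ttrans = 1 ms, RTT = 10 ms (= 2 * Tprop, Tprop = 5 ms)
Cycle time = Ttrans + RTT = 1 + 10 = 11 ms (first packet sent until its ACK returns)
W * Ttrans = 2 * 1 = 2 ms of sending per cycle
W * Ttrans / (Ttrans + RTT) = 2 / 11 = 0.181818
U = min(1, 0.181818) = 0.181818
U% = 18.18%

18.18


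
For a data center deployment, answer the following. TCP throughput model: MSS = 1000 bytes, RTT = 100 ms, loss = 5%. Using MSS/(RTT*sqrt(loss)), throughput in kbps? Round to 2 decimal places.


Given: MSS = 1000 bytes, RTT = 100 ms, loss = 5%
RTT in seconds = 100 / 1000 = 0.1
Loss rate = 5% = 0.05
sqrt(loss) = sqrt(0.05) = 0.223606797750
Throughput (bytes/s) = 1000 / (0.1 * 0.223606797750) = 44721.3595
Throughput (kbps) = 44721.3595 * 8 / 1000 = 357.770876 -> 357.77 kbps (2 dp)

357.77


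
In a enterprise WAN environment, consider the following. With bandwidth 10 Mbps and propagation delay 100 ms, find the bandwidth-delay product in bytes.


Given: bandwidth = 10 Mbps, delay = 100 ms
BDP in bits = 10 * 10^6 * 100 / 1000
BDP in bits = 1000000
BDP in bytes = 1000000 / 8 = 125000

125000


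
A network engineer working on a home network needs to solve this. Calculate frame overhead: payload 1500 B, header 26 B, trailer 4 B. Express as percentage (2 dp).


Given: payload = 1500 B, header = 26 B, trailer = 4 B
Overhead bytes = header + trailer = 26 + 4 = 30
Total frame = payload + overhead = 1500 + 30 = 1530
Overhead % = 30 / 1530 * 100 = 1.9608% -> 1.96% (2 dp)

1.96


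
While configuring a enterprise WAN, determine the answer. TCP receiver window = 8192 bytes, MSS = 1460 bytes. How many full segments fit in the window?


Given: RWND = 8192 bytes, MSS = 1460 bytes
Full segments = floor(RWND / MSS)
Full segments = floor(8192 / 1460)
Full segments = floor(5.611) = 5

5


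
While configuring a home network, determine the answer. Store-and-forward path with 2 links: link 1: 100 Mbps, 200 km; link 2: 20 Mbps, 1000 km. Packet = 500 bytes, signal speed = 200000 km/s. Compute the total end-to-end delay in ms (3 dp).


Packet = 500 bytes = 4000 bits. Store-and-forward: sum (t_trans + t_prop) per link.
Link 1: t_trans = 4000/(100*10^6) s = 0.0400 ms; t_prop = 200/200000 s = 1.0000 ms; subtotal = 1.0400 ms
Link 2: t_trans = 4000/(20*10^6) s = 0.2000 ms; t_prop = 1000/200000 s = 5.0000 ms; subtotal = 5.2000 ms
End-to-end = 1.0400 + 5.2000 = 6.2400 ms -> 6.240 ms (3 dp)

6.240


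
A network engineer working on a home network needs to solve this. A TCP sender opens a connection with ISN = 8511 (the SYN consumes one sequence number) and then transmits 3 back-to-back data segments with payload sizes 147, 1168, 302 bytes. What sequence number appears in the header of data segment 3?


The SYN occupies sequence number ISN = 8511, so the first data byte is ISN + 1 = 8512.
SEQ of data segment i = (ISN + 1) + sum of payload sizes of segments 1..i-1.
Segment 1: SEQ = 8512, payload = 147 bytes
Segment 2: SEQ = 8659, payload = 1168 bytes
Segment 3: SEQ = 9827, payload = 302 bytes
SEQ of segment 3 = 8512 + 147 + 1168 = 9827

9827


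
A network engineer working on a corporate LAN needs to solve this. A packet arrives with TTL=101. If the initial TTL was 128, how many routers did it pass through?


Given: initial TTL = 128, received TTL = 101
Hops = initial TTL - received TTL
Hops = 128 - 101 = 27

27


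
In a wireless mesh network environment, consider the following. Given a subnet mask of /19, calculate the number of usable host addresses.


Given: subnet mask /19
Host bits = 32 - 19 = 13
Total addresses = 2^13 = 8192
Usable hosts = 8192 - 2 (network + broadcast) = 8190

8190


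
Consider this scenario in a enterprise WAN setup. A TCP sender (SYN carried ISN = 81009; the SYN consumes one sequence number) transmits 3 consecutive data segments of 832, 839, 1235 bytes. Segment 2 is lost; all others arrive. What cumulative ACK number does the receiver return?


SYN uses sequence number 81009; first data byte = ISN + 1 = 81010.
Segment 1: SEQ = 81010, len = 832 B, covers [81010, 81841]
Segment 2: SEQ = 81842, len = 839 B, covers [81842, 82680] [LOST]
Segment 3: SEQ = 82681, len = 1235 B, covers [82681, 83915]
In-order data received: bytes [81010, 81841] (segments 1..1).
Segment 2 missing -> gap begins at byte 81842; later segments buffered out of order.
Cumulative ACK = next expected in-order byte = 81010 + 832 = 81842

81842


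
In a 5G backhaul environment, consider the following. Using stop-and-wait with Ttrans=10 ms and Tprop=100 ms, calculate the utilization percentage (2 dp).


Given: Ttrans = 10 ms, Tprop = 100 ms
RTT = 2 * Tprop = 2 * 100 = 200 ms
U = Ttrans / (Ttrans + RTT)
U = 10 / (10 + 200)
U = 10 / 210 = 0.047619
U% = 4.76%

4.76


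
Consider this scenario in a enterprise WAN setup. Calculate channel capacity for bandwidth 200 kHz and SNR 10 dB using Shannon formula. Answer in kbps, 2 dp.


Given: B = 200 kHz, SNR = 10 dB
SNR linear = 10^(10/10) = 10
1 + SNR = 11
log2(11) = 3.4594316186
C = 200 * 1000 * 3.4594316186 = 691886.3237 bps
C = 691.886324 kbps -> 691.89 kbps (2 dp)

691.89


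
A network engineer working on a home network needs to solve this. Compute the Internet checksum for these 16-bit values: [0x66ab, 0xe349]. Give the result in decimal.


Given words: [0x66ab, 0xe349]
Step 1: Sum all words
Raw sum = 26283 + 58185 = 84468
Step 2: Fold carry: (18932 + 1) = 18933
One's complement = ~18933 & 0xFFFF = 46602

46602


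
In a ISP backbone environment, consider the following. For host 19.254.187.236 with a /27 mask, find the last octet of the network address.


Given: IP = 19.254.187.236, prefix = /27
Subnet mask = 255.255.255.224
Last octet of IP: 236
Last octet of mask: 224
Network last octet = 236 AND 224 = 224

224


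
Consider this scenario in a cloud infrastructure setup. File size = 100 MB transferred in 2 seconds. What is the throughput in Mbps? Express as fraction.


Given: file = 100 MB, time = 2 s
File in Mb = 100 * 8 = 800 Mb
Throughput = 800 / 2 Mbps
Throughput = 400 Mbps

400


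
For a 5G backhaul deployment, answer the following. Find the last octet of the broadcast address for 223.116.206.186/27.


Given: IP = 223.116.206.186, prefix = /27
Host bits = 32 - 27 = 5
Network last octet = 186 AND mask = 160
Host part size = 2^5 - 1 = 31
Broadcast last octet = 160 OR 31 = 191

191


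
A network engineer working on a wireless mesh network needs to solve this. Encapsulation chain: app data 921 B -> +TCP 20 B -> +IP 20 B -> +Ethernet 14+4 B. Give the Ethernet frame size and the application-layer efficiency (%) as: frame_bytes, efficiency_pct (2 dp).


TCP segment = 921 + 20 = 941 B
IP packet = 941 + 20 = 961 B
Ethernet frame = 961 + 14 + 4 = 979 B
Efficiency = app / frame = 921 / 979 = 0.940756 = 94.0756% -> 94.08% (2 dp)

979, 94.08


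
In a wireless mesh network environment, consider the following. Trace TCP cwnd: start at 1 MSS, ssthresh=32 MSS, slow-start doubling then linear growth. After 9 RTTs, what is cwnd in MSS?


RTT 0: cwnd = 1 MSS (initial)
RTT 1: cwnd = 2 MSS (slow start, doubled)
RTT 2: cwnd = 4 MSS (slow start, doubled)
RTT 3: cwnd = 8 MSS (slow start, doubled)
RTT 4: cwnd = 16 MSS (slow start, doubled)
RTT 5: cwnd = 32 MSS (slow start, doubled)
RTT 6: cwnd = 33 MSS (congestion avoidance, +1)
RTT 7: cwnd = 34 MSS (congestion avoidance, +1)
RTT 8: cwnd = 35 MSS (congestion avoidance, +1)
RTT 9: cwnd = 36 MSS (congestion avoidance, +1)

36


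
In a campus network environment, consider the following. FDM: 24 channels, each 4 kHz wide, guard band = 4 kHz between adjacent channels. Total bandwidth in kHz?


Given: 24 channels, 4 kHz each, guard = 4 kHz
Channel bandwidth = 24 * 4 = 96 kHz
Guard bands = 23 gaps * 4 kHz = 92 kHz
Total = 96 + 92 = 188 kHz

188


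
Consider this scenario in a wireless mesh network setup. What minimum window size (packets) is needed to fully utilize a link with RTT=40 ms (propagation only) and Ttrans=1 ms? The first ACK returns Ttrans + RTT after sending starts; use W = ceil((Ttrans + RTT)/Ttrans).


Given: Ttrans = 1 ms, RTT = 40 ms (= 2 * Tprop, Tprop = 20 ms)
Time until first ACK returns = Ttrans + RTT = 1 + 40 = 41 ms
Need W * Ttrans >= Ttrans + RTT  ->  W >= (Ttrans + RTT) / Ttrans
(Ttrans + RTT) / Ttrans = 41 / 1 = 41
W_min = ceil(41) = 41

41


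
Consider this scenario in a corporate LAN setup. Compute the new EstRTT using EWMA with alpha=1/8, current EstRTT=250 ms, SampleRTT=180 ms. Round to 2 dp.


Given: EstRTT = 250 ms, SampleRTT = 180 ms, alpha = 1/8
New EstRTT = (1 - alpha) * EstRTT + alpha * SampleRTT
(7/8) * 250 = 218.75
(1/8) * 180 = 22.5
New EstRTT = 218.75 + 22.5 = 241.25 ms -> 241.25 ms (2 dp)

241.25


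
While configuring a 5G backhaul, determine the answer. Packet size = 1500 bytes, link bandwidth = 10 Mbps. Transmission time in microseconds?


Given: packet = 1500 bytes, bandwidth = 10 Mbps
Packet in bits = 1500 * 8 = 12000 bits
Bandwidth = 10 * 10^6 = 10000000 bps
Time = 12000 / 10000000 seconds
Time in us = 12000 * 10^6 / 10000000 = 1200

1200


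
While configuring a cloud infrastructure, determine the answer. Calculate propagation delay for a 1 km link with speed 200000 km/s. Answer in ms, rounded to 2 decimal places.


Given: distance = 1 km, speed = 200000 km/s
Delay = distance / speed = 1 / 200000 seconds
Delay in ms = 1 * 1000 / 200000
Delay = 0.0050 ms
Rounded to 2 dp = 0.01 ms

0.01


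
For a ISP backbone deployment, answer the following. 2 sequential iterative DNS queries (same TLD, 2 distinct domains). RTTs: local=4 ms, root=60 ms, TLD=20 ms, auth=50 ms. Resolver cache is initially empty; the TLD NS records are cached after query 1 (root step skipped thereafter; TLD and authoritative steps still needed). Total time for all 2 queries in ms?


Lookup 1 (cold cache): local + root + TLD + auth = 4 + 60 + 20 + 50 = 134 ms
Lookups 2..2 (TLD NS cached -> skip root; new domain -> still ask TLD and auth): local + TLD + auth = 4 + 20 + 50 = 74 ms each
Remaining 1 lookups: 1 * 74 = 74 ms
Total = 134 + 74 = 208 ms

208


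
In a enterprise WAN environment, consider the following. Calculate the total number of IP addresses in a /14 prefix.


Given: CIDR prefix /14
Host bits = 32 - 14 = 18
Total addresses = 2^18 = 262144

262144


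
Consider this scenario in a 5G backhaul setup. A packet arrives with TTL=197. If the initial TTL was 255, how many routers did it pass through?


Given: initial TTL = 255, received TTL = 197
Hops = initial TTL - received TTL
Hops = 255 - 197 = 58

58


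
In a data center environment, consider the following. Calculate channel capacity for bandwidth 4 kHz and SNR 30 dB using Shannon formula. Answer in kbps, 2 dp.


Given: B = 4 kHz, SNR = 30 dB
SNR linear = 10^(30/10) = 1000
1 + SNR = 1001
log2(1001) = 9.9672262588
C = 4 * 1000 * 9.9672262588 = 39868.9050 bps
C = 39.868905 kbps -> 39.87 kbps (2 dp)

39.87


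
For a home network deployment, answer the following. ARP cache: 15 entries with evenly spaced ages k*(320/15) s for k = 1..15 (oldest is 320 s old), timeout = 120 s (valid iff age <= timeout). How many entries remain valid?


Ages are k * 320/15 s for k = 1..15 (spacing = 21.3333 s).
Entry k is valid iff k * 320/15 <= 120 iff k <= 15 * 120 / 320 = 5.6250
n_valid = floor(5.6250) = 5
(n_stale = 15 - 5 = 10)

5


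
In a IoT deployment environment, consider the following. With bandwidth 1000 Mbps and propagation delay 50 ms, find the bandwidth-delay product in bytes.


Given: bandwidth = 1000 Mbps, delay = 50 ms
BDP in bits = 1000 * 10^6 * 50 / 1000
BDP in bits = 50000000
BDP in bytes = 50000000 / 8 = 6250000

6250000


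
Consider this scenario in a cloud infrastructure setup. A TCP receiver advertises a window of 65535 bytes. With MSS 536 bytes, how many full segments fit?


Given: RWND = 65535 bytes, MSS = 536 bytes
Full segments = floor(RWND / MSS)
Full segments = floor(65535 / 536)
Full segments = floor(122.2668) = 122

122


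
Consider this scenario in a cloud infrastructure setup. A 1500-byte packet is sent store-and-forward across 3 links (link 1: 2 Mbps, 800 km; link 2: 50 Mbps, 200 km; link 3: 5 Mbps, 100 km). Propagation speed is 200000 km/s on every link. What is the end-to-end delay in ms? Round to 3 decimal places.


Packet = 1500 bytes = 12000 bits. Store-and-forward: sum (t_trans + t_prop) per link.
Link 1: t_trans = 12000/(2*10^6) s = 6.0000 ms; t_prop = 800/200000 s = 4.0000 ms; subtotal = 10.0000 ms
Link 2: t_trans = 12000/(50*10^6) s = 0.2400 ms; t_prop = 200/200000 s = 1.0000 ms; subtotal = 1.2400 ms
Link 3: t_trans = 12000/(5*10^6) s = 2.4000 ms; t_prop = 100/200000 s = 0.5000 ms; subtotal = 2.9000 ms
End-to-end = 10.0000 + 1.2400 + 2.9000 = 14.1400 ms -> 14.140 ms (3 dp)

14.140


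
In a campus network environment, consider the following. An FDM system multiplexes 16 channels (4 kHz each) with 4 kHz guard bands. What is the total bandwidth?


Given: 16 channels, 4 kHz each, guard = 4 kHz
Channel bandwidth = 16 * 4 = 64 kHz
Guard bands = 15 gaps * 4 kHz = 60 kHz
Total = 64 + 60 = 124 kHz

124


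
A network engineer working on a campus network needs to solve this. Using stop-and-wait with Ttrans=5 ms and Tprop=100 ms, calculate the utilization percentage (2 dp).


Given: Ttrans = 5 ms, Tprop = 100 ms
RTT = 2 * Tprop = 2 * 100 = 200 ms
U = Ttrans / (Ttrans + RTT)
U = 5 / (5 + 200)
U = 5 / 205 = 0.02439
U% = 2.44%

2.44


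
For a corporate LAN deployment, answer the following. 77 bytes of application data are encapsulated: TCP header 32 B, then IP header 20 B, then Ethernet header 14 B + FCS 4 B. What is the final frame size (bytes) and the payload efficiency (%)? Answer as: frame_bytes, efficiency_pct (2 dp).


TCP segment = 77 + 32 = 109 B
IP packet = 109 + 20 = 129 B
Ethernet frame = 129 + 14 + 4 = 147 B
Efficiency = app / frame = 77 / 147 = 0.523810 = 52.3810% -> 52.38% (2 dp)

147, 52.38


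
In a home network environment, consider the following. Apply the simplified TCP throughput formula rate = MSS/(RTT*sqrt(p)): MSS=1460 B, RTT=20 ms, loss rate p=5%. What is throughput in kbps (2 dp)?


Given: MSS = 1460 bytes, RTT = 20 ms, loss = 5%
RTT in seconds = 20 / 1000 = 0.02
Loss rate = 5% = 0.05
sqrt(loss) = sqrt(0.05) = 0.223606797750
Throughput (bytes/s) = 1460 / (0.02 * 0.223606797750) = 326465.9247
Throughput (kbps) = 326465.9247 * 8 / 1000 = 2611.727398 -> 2611.73 kbps (2 dp)

2611.73


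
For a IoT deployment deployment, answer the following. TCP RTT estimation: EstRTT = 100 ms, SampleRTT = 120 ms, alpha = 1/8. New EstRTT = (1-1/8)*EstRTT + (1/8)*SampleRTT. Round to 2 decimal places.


Given: EstRTT = 100 ms, SampleRTT = 120 ms, alpha = 1/8
New EstRTT = (1 - alpha) * EstRTT + alpha * SampleRTT
(7/8) * 100 = 87.5
(1/8) * 120 = 15
New EstRTT = 87.5 + 15 = 102.5 ms -> 102.50 ms (2 dp)

102.50


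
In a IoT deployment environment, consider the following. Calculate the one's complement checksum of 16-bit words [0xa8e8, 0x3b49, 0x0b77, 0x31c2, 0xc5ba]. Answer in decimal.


Given words: [0xa8e8, 0x3b49, 0x0b77, 0x31c2, 0xc5ba]
Step 1: Sum all words
Raw sum = 43240 + 15177 + 2935 + 12738 + 50618 = 124708
Step 2: Fold carry: (59172 + 1) = 59173
One's complement = ~59173 & 0xFFFF = 6362

6362


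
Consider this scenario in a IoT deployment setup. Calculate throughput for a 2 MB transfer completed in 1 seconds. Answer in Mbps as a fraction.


Given: file = 2 MB, time = 1 s
File in Mb = 2 * 8 = 16 Mb
Throughput = 16 / 1 Mbps
Throughput = 16 Mbps

16


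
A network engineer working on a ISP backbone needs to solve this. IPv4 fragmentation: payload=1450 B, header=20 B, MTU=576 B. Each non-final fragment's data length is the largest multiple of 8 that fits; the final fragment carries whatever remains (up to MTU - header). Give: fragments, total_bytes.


Max data per non-final fragment = floor((MTU - header)/8)*8 = floor((576 - 20)/8)*8 = floor(556/8)*8 = 552 B
Final fragment needs no 8-byte alignment: it can carry up to MTU - header = 556 B
Non-final fragments needed = ceil((payload - 556) / 552) = ceil(894/552) = ceil(1.6196) = 2
Number of fragments = 2 + 1 = 3
Fragment sizes (data): 2 * 552 B + 346 B (last, 346 <= 556 OK)
Total bytes sent = payload + n_frags * header = 1450 + 3*20 = 1450 + 60 = 1510 B

3, 1510


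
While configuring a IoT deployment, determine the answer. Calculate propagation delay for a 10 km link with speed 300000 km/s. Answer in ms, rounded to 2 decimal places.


Given: distance = 10 km, speed = 300000 km/s
Delay = distance / speed = 10 / 300000 seconds
Delay in ms = 10 * 1000 / 300000
Delay = 0.0333 ms
Rounded to 2 dp = 0.03 ms

0.03


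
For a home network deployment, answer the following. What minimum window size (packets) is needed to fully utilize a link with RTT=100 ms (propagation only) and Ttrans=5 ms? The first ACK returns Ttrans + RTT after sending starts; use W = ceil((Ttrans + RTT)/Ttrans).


Given: Ttrans = 5 ms, RTT = 100 ms (= 2 * Tprop, Tprop = 50 ms)
Time until first ACK returns = Ttrans + RTT = 5 + 100 = 105 ms
Need W * Ttrans >= Ttrans + RTT  ->  W >= (Ttrans + RTT) / Ttrans
(Ttrans + RTT) / Ttrans = 105 / 5 = 21
W_min = ceil(21) = 21

21


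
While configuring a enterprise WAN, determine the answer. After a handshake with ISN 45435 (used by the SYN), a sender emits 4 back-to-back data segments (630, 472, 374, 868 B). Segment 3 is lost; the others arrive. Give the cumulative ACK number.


SYN uses sequence number 45435; first data byte = ISN + 1 = 45436.
Segment 1: SEQ = 45436, len = 630 B, covers [45436, 46065]
Segment 2: SEQ = 46066, len = 472 B, covers [46066, 46537]
Segment 3: SEQ = 46538, len = 374 B, covers [46538, 46911] [LOST]
Segment 4: SEQ = 46912, len = 868 B, covers [46912, 47779]
In-order data received: bytes [45436, 46537] (segments 1..2).
Segment 3 missing -> gap begins at byte 46538; later segments buffered out of order.
Cumulative ACK = next expected in-order byte = 45436 + 630 + 472 = 46538

46538


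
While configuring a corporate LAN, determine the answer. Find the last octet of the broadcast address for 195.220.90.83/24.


Given: IP = 195.220.90.83, prefix = /24
Host bits = 32 - 24 = 8
Network last octet = 83 AND mask = 0
Host part size = 2^8 - 1 = 255
Broadcast last octet = 0 OR 255 = 255

255


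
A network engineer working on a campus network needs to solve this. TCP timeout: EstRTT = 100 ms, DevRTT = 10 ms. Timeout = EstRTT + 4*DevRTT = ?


Given: EstRTT = 100 ms, DevRTT = 10 ms
Timeout = EstRTT + 4 * DevRTT
4 * DevRTT = 4 * 10 = 40
Timeout = 100 + 40 = 140 ms

140


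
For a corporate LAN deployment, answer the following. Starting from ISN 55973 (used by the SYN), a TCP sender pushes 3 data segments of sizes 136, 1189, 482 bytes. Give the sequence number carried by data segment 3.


The SYN occupies sequence number ISN = 55973, so the first data byte is ISN + 1 = 55974.
SEQ of data segment i = (ISN + 1) + sum of payload sizes of segments 1..i-1.
Segment 1: SEQ = 55974, payload = 136 bytes
Segment 2: SEQ = 56110, payload = 1189 bytes
Segment 3: SEQ = 57299, payload = 482 bytes
SEQ of segment 3 = 55974 + 136 + 1189 = 57299

57299


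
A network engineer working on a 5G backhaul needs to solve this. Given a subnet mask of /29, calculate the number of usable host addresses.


Given: subnet mask /29
Host bits = 32 - 29 = 3
Total addresses = 2^3 = 8
Usable hosts = 8 - 2 (network + broadcast) = 6

6


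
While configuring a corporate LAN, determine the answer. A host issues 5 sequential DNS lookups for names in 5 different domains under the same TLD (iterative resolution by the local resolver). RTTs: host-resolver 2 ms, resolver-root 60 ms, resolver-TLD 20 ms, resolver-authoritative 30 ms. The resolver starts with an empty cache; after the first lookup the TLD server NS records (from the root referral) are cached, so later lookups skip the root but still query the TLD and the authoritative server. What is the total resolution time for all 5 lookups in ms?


Lookup 1 (cold cache): local + root + TLD + auth = 2 + 60 + 20 + 30 = 112 ms
Lookups 2..5 (TLD NS cached -> skip root; new domain -> still ask TLD and auth): local + TLD + auth = 2 + 20 + 30 = 52 ms each
Remaining 4 lookups: 4 * 52 = 208 ms
Total = 112 + 208 = 320 ms

320


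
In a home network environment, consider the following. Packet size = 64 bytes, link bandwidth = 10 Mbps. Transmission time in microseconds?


Given: packet = 64 bytes, bandwidth = 10 Mbps
Packet in bits = 64 * 8 = 512 bits
Bandwidth = 10 * 10^6 = 10000000 bps
Time = 512 / 10000000 seconds
Time in us = 512 * 10^6 / 10000000 = 51.2

51.2


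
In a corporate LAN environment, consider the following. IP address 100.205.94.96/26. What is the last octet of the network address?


Given: IP = 100.205.94.96, prefix = /26
Subnet mask = 255.255.255.192
Last octet of IP: 96
Last octet of mask: 192
Network last octet = 96 AND 192 = 64

64


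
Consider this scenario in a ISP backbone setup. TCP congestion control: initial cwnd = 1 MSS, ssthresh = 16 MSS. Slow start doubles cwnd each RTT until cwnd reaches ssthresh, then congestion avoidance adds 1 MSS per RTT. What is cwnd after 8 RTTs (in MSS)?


RTT 0: cwnd = 1 MSS (initial)
RTT 1: cwnd = 2 MSS (slow start, doubled)
RTT 2: cwnd = 4 MSS (slow start, doubled)
RTT 3: cwnd = 8 MSS (slow start, doubled)
RTT 4: cwnd = 16 MSS (slow start, doubled)
RTT 5: cwnd = 17 MSS (congestion avoidance, +1)
RTT 6: cwnd = 18 MSS (congestion avoidance, +1)
RTT 7: cwnd = 19 MSS (congestion avoidance, +1)
RTT 8: cwnd = 20 MSS (congestion avoidance, +1)

20


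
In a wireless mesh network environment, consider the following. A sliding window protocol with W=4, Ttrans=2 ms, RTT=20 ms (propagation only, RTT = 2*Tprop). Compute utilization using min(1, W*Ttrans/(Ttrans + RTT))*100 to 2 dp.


Given: W = 4, Ttrans = 2 ms, RTT = 20 ms (= 2 * Tprop, Tprop = 10 ms)
Cycle time = Ttrans + RTT = 2 + 20 = 22 ms (first packet sent until its ACK returns)
W * Ttrans = 4 * 2 = 8 ms of sending per cycle
W * Ttrans / (Ttrans + RTT) = 8 / 22 = 0.363636
U = min(1, 0.363636) = 0.363636
U% = 36.36%

36.36


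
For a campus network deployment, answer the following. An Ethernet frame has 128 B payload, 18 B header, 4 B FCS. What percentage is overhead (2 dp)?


Given: payload = 128 B, header = 18 B, trailer = 4 B
Overhead bytes = header + trailer = 18 + 4 = 22
Total frame = payload + overhead = 128 + 22 = 150
Overhead % = 22 / 150 * 100 = 14.6667% -> 14.67% (2 dp)

14.67


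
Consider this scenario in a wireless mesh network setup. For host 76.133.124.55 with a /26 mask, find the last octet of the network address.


Given: IP = 76.133.124.55, prefix = /26
Subnet mask = 255.255.255.192
Last octet of IP: 55
Last octet of mask: 192
Network last octet = 55 AND 192 = 0

0


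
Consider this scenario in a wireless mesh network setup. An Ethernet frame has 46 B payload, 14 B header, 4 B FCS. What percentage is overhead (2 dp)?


Given: payload = 46 B, header = 14 B, trailer = 4 B
Overhead bytes = header + trailer = 14 + 4 = 18
Total frame = payload + overhead = 46 + 18 = 64
Overhead % = 18 / 64 * 100 = 28.1250% -> 28.13% (2 dp)

28.13


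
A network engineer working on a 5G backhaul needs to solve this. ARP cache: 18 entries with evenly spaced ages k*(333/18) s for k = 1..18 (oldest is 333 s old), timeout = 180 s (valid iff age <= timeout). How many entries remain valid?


Ages are k * 333/18 s for k = 1..18 (spacing = 18.5000 s).
Entry k is valid iff k * 333/18 <= 180 iff k <= 18 * 180 / 333 = 9.7297
n_valid = floor(9.7297) = 9
(n_stale = 18 - 9 = 9)

9


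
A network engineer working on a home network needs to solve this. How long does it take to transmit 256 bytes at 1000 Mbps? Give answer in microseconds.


Given: packet = 256 bytes, bandwidth = 1000 Mbps
Packet in bits = 256 * 8 = 2048 bits
Bandwidth = 1000 * 10^6 = 1000000000 bps
Time = 2048 / 1000000000 seconds
Time in us = 2048 * 10^6 / 1000000000 = 2.048

2.048


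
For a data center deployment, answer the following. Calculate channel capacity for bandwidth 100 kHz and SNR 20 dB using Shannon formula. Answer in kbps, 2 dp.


Given: B = 100 kHz, SNR = 20 dB
SNR linear = 10^(20/10) = 100
1 + SNR = 101
log2(101) = 6.6582114828
C = 100 * 1000 * 6.6582114828 = 665821.1483 bps
C = 665.821148 kbps -> 665.82 kbps (2 dp)

665.82


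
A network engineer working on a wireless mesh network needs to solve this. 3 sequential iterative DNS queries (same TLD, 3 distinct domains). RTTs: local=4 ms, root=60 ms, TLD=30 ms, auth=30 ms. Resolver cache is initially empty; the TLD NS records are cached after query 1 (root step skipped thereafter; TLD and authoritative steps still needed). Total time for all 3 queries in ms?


Lookup 1 (cold cache): local + root + TLD + auth = 4 + 60 + 30 + 30 = 124 ms
Lookups 2..3 (TLD NS cached -> skip root; new domain -> still ask TLD and auth): local + TLD + auth = 4 + 30 + 30 = 64 ms each
Remaining 2 lookups: 2 * 64 = 128 ms
Total = 124 + 128 = 252 ms

252


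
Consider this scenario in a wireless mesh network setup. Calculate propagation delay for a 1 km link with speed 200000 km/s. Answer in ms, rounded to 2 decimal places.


Given: distance = 1 km, speed = 200000 km/s
Delay = distance / speed = 1 / 200000 seconds
Delay in ms = 1 * 1000 / 200000
Delay = 0.0050 ms
Rounded to 2 dp = 0.01 ms

0.01


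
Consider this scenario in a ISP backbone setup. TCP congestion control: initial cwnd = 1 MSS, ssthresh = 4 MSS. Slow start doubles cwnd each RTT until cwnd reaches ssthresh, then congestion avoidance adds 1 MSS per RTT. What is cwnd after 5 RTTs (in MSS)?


RTT 0: cwnd = 1 MSS (initial)
RTT 1: cwnd = 2 MSS (slow start, doubled)
RTT 2: cwnd = 4 MSS (slow start, doubled)
RTT 3: cwnd = 5 MSS (congestion avoidance, +1)
RTT 4: cwnd = 6 MSS (congestion avoidance, +1)
RTT 5: cwnd = 7 MSS (congestion avoidance, +1)

7


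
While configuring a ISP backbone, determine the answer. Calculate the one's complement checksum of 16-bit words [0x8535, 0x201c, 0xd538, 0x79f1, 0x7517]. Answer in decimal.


Given words: [0x8535, 0x201c, 0xd538, 0x79f1, 0x7517]
Step 1: Sum all words
Raw sum = 34101 + 8220 + 54584 + 31217 + 29975 = 158097
Step 2: Fold carry: (27025 + 2) = 27027
One's complement = ~27027 & 0xFFFF = 38508

38508


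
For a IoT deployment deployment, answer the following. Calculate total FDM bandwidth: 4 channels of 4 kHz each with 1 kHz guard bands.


Given: 4 channels, 4 kHz each, guard = 1 kHz
Channel bandwidth = 4 * 4 = 16 kHz
Guard bands = 3 gaps * 1 kHz = 3 kHz
Total = 16 + 3 = 19 kHz

19


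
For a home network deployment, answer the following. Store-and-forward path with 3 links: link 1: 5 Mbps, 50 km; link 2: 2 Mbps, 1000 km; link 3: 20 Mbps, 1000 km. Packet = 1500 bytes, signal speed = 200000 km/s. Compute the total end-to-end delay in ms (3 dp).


Packet = 1500 bytes = 12000 bits. Store-and-forward: sum (t_trans + t_prop) per link.
Link 1: t_trans = 12000/(5*10^6) s = 2.4000 ms; t_prop = 50/200000 s = 0.2500 ms; subtotal = 2.6500 ms
Link 2: t_trans = 12000/(2*10^6) s = 6.0000 ms; t_prop = 1000/200000 s = 5.0000 ms; subtotal = 11.0000 ms
Link 3: t_trans = 12000/(20*10^6) s = 0.6000 ms; t_prop = 1000/200000 s = 5.0000 ms; subtotal = 5.6000 ms
End-to-end = 2.6500 + 11.0000 + 5.6000 = 19.2500 ms -> 19.250 ms (3 dp)

19.250


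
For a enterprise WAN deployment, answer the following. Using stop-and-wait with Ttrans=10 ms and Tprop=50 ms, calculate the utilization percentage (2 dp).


Given: Ttrans = 10 ms, Tprop = 50 ms
RTT = 2 * Tprop = 2 * 50 = 100 ms
U = Ttrans / (Ttrans + RTT)
U = 10 / (10 + 100)
U = 10 / 110 = 0.090909
U% = 9.09%

9.09


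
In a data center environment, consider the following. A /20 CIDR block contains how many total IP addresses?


Given: CIDR prefix /20
Host bits = 32 - 20 = 12
Total addresses = 2^12 = 4096

4096


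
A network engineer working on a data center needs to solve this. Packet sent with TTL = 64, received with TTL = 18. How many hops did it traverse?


Given: initial TTL = 64, received TTL = 18
Hops = initial TTL - received TTL
Hops = 64 - 18 = 46

46


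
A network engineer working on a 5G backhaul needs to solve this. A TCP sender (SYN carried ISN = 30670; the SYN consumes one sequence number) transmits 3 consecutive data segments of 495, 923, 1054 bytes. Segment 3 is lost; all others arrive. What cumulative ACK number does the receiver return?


SYN uses sequence number 30670; first data byte = ISN + 1 = 30671.
Segment 1: SEQ = 30671, len = 495 B, covers [30671, 31165]
Segment 2: SEQ = 31166, len = 923 B, covers [31166, 32088]
Segment 3: SEQ = 32089, len = 1054 B, covers [32089, 33142] [LOST]
In-order data received: bytes [30671, 32088] (segments 1..2).
Segment 3 missing -> gap begins at byte 32089.
Cumulative ACK = next expected in-order byte = 30671 + 495 + 923 = 32089

32089


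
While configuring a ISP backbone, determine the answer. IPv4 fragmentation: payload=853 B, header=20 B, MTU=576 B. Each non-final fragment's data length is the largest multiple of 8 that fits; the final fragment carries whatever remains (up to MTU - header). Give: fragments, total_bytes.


Max data per non-final fragment = floor((MTU - header)/8)*8 = floor((576 - 20)/8)*8 = floor(556/8)*8 = 552 B
Final fragment needs no 8-byte alignment: it can carry up to MTU - header = 556 B
Non-final fragments needed = ceil((payload - 556) / 552) = ceil(297/552) = ceil(0.5380) = 1
Number of fragments = 1 + 1 = 2
Fragment sizes (data): 1 * 552 B + 301 B (last, 301 <= 556 OK)
Total bytes sent = payload + n_frags * header = 853 + 2*20 = 853 + 40 = 893 B

2, 893


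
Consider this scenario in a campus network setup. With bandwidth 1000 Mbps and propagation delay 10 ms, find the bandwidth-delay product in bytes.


Given: bandwidth = 1000 Mbps, delay = 10 ms
BDP in bits = 1000 * 10^6 * 10 / 1000
BDP in bits = 10000000
BDP in bytes = 10000000 / 8 = 1250000

1250000


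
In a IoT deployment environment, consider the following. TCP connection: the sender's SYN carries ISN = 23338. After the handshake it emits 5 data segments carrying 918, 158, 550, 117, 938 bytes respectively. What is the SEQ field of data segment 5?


The SYN occupies sequence number ISN = 23338, so the first data byte is ISN + 1 = 23339.
SEQ of data segment i = (ISN + 1) + sum of payload sizes of segments 1..i-1.
Segment 1: SEQ = 23339, payload = 918 bytes
Segment 2: SEQ = 24257, payload = 158 bytes
Segment 3: SEQ = 24415, payload = 550 bytes
Segment 4: SEQ = 24965, payload = 117 bytes
Segment 5: SEQ = 25082, payload = 938 bytes
SEQ of segment 5 = 23339 + 918 + 158 + 550 + 117 = 25082

25082


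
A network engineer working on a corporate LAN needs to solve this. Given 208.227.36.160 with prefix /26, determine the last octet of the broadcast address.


Given: IP = 208.227.36.160, prefix = /26
Host bits = 32 - 26 = 6
Network last octet = 160 AND mask = 128
Host part size = 2^6 - 1 = 63
Broadcast last octet = 128 OR 63 = 191

191


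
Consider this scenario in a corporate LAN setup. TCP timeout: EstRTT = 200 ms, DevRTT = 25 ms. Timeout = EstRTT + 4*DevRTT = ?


Given: EstRTT = 200 ms, DevRTT = 25 ms
Timeout = EstRTT + 4 * DevRTT
4 * DevRTT = 4 * 25 = 100
Timeout = 200 + 100 = 300 ms

300


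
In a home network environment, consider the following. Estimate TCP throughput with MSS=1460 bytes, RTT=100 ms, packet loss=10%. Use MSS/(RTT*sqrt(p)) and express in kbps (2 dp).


Given: MSS = 1460 bytes, RTT = 100 ms, loss = 10%
RTT in seconds = 100 / 1000 = 0.1
Loss rate = 10% = 0.1
sqrt(loss) = sqrt(0.1) = 0.316227766017
Throughput (bytes/s) = 1460 / (0.1 * 0.316227766017) = 46169.2538
Throughput (kbps) = 46169.2538 * 8 / 1000 = 369.354031 -> 369.35 kbps (2 dp)

369.35


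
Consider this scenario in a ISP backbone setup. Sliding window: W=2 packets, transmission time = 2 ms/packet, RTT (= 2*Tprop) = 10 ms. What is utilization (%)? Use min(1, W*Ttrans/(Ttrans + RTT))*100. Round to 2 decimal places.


Given: W = 2, Ttrans = 2 ms, RTT = 10 ms (= 2 * Tprop, Tprop = 5 ms)
Cycle time = Ttrans + RTT = 2 + 10 = 12 ms (first packet sent until its ACK returns)
W * Ttrans = 2 * 2 = 4 ms of sending per cycle
W * Ttrans / (Ttrans + RTT) = 4 / 12 = 0.333333
U = min(1, 0.333333) = 0.333333
U% = 33.33%

33.33


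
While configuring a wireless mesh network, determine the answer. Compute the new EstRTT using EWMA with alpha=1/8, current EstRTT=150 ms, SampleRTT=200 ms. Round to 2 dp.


Given: EstRTT = 150 ms, SampleRTT = 200 ms, alpha = 1/8
New EstRTT = (1 - alpha) * EstRTT + alpha * SampleRTT
(7/8) * 150 = 131.25
(1/8) * 200 = 25
New EstRTT = 131.25 + 25 = 156.25 ms -> 156.25 ms (2 dp)

156.25


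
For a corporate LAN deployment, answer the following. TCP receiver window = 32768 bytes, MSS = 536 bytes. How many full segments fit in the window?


Given: RWND = 32768 bytes, MSS = 536 bytes
Full segments = floor(RWND / MSS)
Full segments = floor(32768 / 536)
Full segments = floor(61.1343) = 61

61


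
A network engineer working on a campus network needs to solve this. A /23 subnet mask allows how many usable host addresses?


Given: subnet mask /23
Host bits = 32 - 23 = 9
Total addresses = 2^9 = 512
Usable hosts = 512 - 2 (network + broadcast) = 510

510


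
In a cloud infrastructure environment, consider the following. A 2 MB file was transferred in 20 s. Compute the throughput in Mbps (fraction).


Given: file = 2 MB, time = 20 s
File in Mb = 2 * 8 = 16 Mb
Throughput = 16 / 20 Mbps
Throughput = 4/5 Mbps

4/5
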